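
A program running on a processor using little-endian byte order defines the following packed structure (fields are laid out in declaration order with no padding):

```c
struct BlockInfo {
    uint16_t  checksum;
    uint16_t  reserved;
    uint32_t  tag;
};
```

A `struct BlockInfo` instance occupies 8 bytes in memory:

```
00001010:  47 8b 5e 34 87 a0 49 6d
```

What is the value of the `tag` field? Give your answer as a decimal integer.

1833541767

`tag` follows `checksum` (2 B), `reserved` (2 B), so it starts at offset 2 + 2 = 4 and occupies 4 bytes.
Bytes at offsets 4..7: 87 A0 49 6D.
In little-endian order the low byte comes first in memory.
Reassemble most-significant byte first: 6D 49 A0 87 → 0x6D49A087.
0x6D49A087 = 1833541767.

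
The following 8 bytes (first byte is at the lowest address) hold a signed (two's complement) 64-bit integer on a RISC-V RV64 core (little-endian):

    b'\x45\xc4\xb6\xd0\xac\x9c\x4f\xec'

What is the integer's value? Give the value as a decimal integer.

Little-endian: lowest address holds the least-significant byte.
Reassemble most-significant byte first: EC 4F 9C AC D0 B6 C4 45 → 0xEC4F9CACD0B6C445.
Top bit is set, so as a signed 64-bit value this is 0xEC4F9CACD0B6C445 − 2^64 = -1418743091548470203.

-1418743091548470203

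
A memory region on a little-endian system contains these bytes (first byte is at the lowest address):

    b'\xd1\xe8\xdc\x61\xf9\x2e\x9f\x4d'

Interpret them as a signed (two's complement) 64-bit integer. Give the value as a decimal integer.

5593240910841047249

Little-endian stores the least-significant byte at the lowest address.
Reassemble most-significant byte first: 4D 9F 2E F9 61 DC E8 D1 → 0x4D9F2EF961DCE8D1.
0x4D9F2EF961DCE8D1 = 5593240910841047249.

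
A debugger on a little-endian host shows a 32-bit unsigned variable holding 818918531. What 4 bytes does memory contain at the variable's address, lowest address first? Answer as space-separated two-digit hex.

818918531 in hexadecimal, padded to 32 bits, is 0x30CFB483.
Split into bytes (most-significant first): 30 CF B4 83.
Little-endian stores the least-significant byte at the lowest address.
So at ascending addresses the bytes are 83 B4 CF 30.

83 B4 CF 30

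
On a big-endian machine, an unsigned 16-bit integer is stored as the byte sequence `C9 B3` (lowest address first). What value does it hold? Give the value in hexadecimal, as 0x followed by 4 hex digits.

Big-endian stores the most-significant byte at the lowest address.
The bytes are already most-significant first: 0xC9B3.

0xC9B3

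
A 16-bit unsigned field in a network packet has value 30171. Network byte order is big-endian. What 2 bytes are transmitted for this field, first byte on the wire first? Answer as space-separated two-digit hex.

75 DB

30171 in hexadecimal, padded to 16 bits, is 0x75DB.
Split into bytes (most-significant first): 75 DB.
Big-endian stores the most-significant byte at the lowest address.
So the memory order matches the most-significant-first order: 75 DB.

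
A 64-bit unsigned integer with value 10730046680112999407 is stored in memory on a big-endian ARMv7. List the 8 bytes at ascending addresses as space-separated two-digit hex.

94 E8 C8 9A F7 7E AB EF

10730046680112999407 in hexadecimal, padded to 64 bits, is 0x94E8C89AF77EABEF.
Split into bytes (most-significant first): 94 E8 C8 9A F7 7E AB EF.
Big-endian stores the most-significant byte at the lowest address.
So the memory order matches the most-significant-first order: 94 E8 C8 9A F7 7E AB EF.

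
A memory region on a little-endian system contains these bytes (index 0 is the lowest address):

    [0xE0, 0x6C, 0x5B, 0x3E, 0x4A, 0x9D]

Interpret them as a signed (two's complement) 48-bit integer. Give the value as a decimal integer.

-108532777390880

Little-endian stores the least-significant byte at the lowest address.
Reassemble most-significant byte first: 9D 4A 3E 5B 6C E0 → 0x9D4A3E5B6CE0.
Top bit is set, so as a signed 48-bit value this is 0x9D4A3E5B6CE0 − 2^48 = -108532777390880.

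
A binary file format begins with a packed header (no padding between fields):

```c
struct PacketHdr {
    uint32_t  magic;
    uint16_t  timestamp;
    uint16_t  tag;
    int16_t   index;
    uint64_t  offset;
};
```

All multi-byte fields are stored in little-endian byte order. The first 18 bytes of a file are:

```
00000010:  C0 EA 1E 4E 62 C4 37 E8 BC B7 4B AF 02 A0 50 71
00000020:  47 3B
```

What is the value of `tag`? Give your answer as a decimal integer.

59447

`tag` follows `magic` (4 B), `timestamp` (2 B), so it starts at offset 4 + 2 = 6 and occupies 2 bytes.
Bytes at offsets 6..7: 37 E8.
In little-endian order the low byte comes first in memory.
Reassemble most-significant byte first: E8 37 → 0xE837.
0xE837 = 59447.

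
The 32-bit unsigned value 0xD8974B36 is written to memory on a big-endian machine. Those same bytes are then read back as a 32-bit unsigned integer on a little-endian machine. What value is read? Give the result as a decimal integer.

910923736

Stored big-endian, the bytes at ascending addresses are D8 97 4B 36.
Read back as little-endian, the first byte is least significant, giving 0x364B97D8.
0x364B97D8 = 910923736.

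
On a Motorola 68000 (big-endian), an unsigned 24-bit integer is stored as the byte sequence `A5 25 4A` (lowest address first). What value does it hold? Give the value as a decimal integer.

Big-endian stores the most-significant byte at the lowest address.
The bytes are already most-significant first: 0xA5254A.
0xA5254A = 10822986.

10822986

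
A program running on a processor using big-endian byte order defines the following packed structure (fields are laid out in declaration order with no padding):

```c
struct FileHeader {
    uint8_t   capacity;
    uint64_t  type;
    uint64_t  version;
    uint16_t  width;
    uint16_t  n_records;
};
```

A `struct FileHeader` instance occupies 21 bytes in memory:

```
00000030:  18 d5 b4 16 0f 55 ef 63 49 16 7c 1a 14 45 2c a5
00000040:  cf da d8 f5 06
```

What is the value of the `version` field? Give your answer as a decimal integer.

1620198640308757967

`version` follows `capacity` (1 B), `type` (8 B), so it starts at offset 1 + 8 = 9 and occupies 8 bytes.
Bytes at offsets 9..16: 16 7C 1A 14 45 2C A5 CF.
Big-endian: lowest address holds the most-significant byte.
The bytes are already most-significant first: 0x167C1A14452CA5CF.
0x167C1A14452CA5CF = 1620198640308757967.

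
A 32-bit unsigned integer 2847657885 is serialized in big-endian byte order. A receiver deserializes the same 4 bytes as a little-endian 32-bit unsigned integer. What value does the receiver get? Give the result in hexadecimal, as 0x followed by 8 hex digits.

2847657885 in 32-bit hexadecimal is 0xA9BBCF9D.
Stored big-endian, the bytes at ascending addresses are A9 BB CF 9D.
Read back as little-endian, the first byte is least significant, giving 0x9DCFBBA9.

0x9DCFBBA9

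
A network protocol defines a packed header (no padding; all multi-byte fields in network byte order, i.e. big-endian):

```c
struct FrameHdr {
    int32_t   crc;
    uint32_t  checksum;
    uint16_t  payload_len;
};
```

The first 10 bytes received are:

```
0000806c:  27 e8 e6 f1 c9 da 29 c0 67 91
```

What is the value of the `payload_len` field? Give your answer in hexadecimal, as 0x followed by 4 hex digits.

`payload_len` follows `crc` (4 B), `checksum` (4 B), so it starts at offset 4 + 4 = 8 and occupies 2 bytes.
Bytes at offsets 8..9: 67 91.
In big-endian order the high byte comes first in memory.
The bytes are already most-significant first: 0x6791.

0x6791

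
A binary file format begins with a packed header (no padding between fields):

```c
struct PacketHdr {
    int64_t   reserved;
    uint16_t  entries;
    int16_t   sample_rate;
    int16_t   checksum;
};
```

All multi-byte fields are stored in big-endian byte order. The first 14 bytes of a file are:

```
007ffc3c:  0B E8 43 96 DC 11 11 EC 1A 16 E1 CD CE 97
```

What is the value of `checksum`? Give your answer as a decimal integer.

`checksum` follows `reserved` (8 B), `entries` (2 B), `sample_rate` (2 B), so it starts at offset 8 + 2 + 2 = 12 and occupies 2 bytes.
Bytes at offsets 12..13: CE 97.
Big-endian stores the most-significant byte at the lowest address.
The bytes are already most-significant first: 0xCE97.
Top bit is set, so as a signed 16-bit value this is 0xCE97 − 2^16 = -12649.

-12649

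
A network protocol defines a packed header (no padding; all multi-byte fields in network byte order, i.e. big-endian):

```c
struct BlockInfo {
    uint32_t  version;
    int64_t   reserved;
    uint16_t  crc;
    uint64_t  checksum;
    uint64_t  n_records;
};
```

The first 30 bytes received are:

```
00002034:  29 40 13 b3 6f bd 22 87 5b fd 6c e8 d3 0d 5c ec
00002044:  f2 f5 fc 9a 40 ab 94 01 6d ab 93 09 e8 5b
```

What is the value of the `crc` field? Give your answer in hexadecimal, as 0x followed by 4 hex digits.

`crc` follows `version` (4 B), `reserved` (8 B), so it starts at offset 4 + 8 = 12 and occupies 2 bytes.
Bytes at offsets 12..13: D3 0D.
Big-endian: lowest address holds the most-significant byte.
The bytes are already most-significant first: 0xD30D.

0xD30D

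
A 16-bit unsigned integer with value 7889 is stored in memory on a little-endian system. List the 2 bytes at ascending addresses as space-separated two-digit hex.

7889 in hexadecimal, padded to 16 bits, is 0x1ED1.
Split into bytes (most-significant first): 1E D1.
Little-endian: lowest address holds the least-significant byte.
So at ascending addresses the bytes are D1 1E.

D1 1E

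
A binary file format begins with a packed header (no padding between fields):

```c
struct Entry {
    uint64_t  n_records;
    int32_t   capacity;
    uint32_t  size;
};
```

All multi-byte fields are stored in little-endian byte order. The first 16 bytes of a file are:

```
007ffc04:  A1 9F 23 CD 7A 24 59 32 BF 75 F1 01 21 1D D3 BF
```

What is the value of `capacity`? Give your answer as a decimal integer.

`capacity` follows `n_records` (8 bytes), so it starts at byte offset 8 and occupies 4 bytes.
Bytes at offsets 8..11: BF 75 F1 01.
Little-endian stores the least-significant byte at the lowest address.
Reassemble most-significant byte first: 01 F1 75 BF → 0x01F175BF.
0x01F175BF = 32601535.

32601535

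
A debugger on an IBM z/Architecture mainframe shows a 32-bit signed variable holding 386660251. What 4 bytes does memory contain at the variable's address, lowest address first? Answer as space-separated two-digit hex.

386660251 in hexadecimal, padded to 32 bits, is 0x170BF79B.
Split into bytes (most-significant first): 17 0B F7 9B.
Big-endian: lowest address holds the most-significant byte.
So the memory order matches the most-significant-first order: 17 0B F7 9B.

17 0B F7 9B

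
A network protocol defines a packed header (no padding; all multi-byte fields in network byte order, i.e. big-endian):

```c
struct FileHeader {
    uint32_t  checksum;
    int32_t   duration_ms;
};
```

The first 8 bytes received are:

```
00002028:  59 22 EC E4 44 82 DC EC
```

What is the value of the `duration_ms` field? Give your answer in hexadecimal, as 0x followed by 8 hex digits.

0x4482DCEC

`duration_ms` follows `checksum` (4 bytes), so it starts at byte offset 4 and occupies 4 bytes.
Bytes at offsets 4..7: 44 82 DC EC.
Big-endian: lowest address holds the most-significant byte.
The bytes are already most-significant first: 0x4482DCEC.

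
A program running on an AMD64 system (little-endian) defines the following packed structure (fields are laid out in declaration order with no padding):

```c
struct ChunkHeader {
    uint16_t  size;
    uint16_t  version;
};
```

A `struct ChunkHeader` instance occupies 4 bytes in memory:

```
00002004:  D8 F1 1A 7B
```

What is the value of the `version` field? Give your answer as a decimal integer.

31514

`version` follows `size` (2 bytes), so it starts at byte offset 2 and occupies 2 bytes.
Bytes at offsets 2..3: 1A 7B.
In little-endian order the low byte comes first in memory.
Reassemble most-significant byte first: 7B 1A → 0x7B1A.
0x7B1A = 31514.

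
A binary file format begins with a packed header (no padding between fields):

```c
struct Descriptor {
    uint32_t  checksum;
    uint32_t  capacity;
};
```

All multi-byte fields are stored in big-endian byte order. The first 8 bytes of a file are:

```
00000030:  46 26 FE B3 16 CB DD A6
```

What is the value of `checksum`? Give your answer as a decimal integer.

`checksum` is the first field, at byte offset 0, occupying 4 bytes.
Bytes at offsets 0..3: 46 26 FE B3.
Big-endian: lowest address holds the most-significant byte.
The bytes are already most-significant first: 0x4626FEB3.
0x4626FEB3 = 1176960691.

1176960691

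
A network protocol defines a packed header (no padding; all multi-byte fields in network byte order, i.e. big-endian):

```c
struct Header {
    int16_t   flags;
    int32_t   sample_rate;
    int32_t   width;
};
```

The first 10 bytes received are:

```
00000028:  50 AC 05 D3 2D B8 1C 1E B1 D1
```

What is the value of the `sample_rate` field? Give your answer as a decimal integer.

97725880

`sample_rate` follows `flags` (2 bytes), so it starts at byte offset 2 and occupies 4 bytes.
Bytes at offsets 2..5: 05 D3 2D B8.
In big-endian order the high byte comes first in memory.
The bytes are already most-significant first: 0x05D32DB8.
0x05D32DB8 = 97725880.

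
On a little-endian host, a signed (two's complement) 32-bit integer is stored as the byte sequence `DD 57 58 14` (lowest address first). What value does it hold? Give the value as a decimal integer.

341333981

Little-endian stores the least-significant byte at the lowest address.
Reassemble most-significant byte first: 14 58 57 DD → 0x145857DD.
0x145857DD = 341333981.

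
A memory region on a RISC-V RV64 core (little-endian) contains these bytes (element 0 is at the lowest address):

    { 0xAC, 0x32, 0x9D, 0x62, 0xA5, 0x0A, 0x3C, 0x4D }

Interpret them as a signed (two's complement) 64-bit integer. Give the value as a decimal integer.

Little-endian stores the least-significant byte at the lowest address.
Reassemble most-significant byte first: 4D 3C 0A A5 62 9D 32 AC → 0x4D3C0AA5629D32AC.
0x4D3C0AA5629D32AC = 5565334944963441324.

5565334944963441324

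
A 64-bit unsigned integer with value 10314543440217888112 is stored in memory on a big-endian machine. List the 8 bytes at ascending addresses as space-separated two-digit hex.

8F 24 9E 9C 2E 85 D5 70

10314543440217888112 in hexadecimal, padded to 64 bits, is 0x8F249E9C2E85D570.
Split into bytes (most-significant first): 8F 24 9E 9C 2E 85 D5 70.
Big-endian stores the most-significant byte at the lowest address.
So the memory order matches the most-significant-first order: 8F 24 9E 9C 2E 85 D5 70.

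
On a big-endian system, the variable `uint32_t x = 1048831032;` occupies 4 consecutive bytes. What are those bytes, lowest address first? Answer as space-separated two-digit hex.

3E 83 E4 38

1048831032 in hexadecimal, padded to 32 bits, is 0x3E83E438.
Split into bytes (most-significant first): 3E 83 E4 38.
Big-endian stores the most-significant byte at the lowest address.
So the memory order matches the most-significant-first order: 3E 83 E4 38.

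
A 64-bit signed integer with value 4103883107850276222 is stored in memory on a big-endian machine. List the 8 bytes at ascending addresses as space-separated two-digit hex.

38 F3 EB F1 7B 24 4D 7E

4103883107850276222 in hexadecimal, padded to 64 bits, is 0x38F3EBF17B244D7E.
Split into bytes (most-significant first): 38 F3 EB F1 7B 24 4D 7E.
Big-endian: lowest address holds the most-significant byte.
So the memory order matches the most-significant-first order: 38 F3 EB F1 7B 24 4D 7E.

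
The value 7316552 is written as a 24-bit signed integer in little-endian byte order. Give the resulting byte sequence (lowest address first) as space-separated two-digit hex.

7316552 in hexadecimal, padded to 24 bits, is 0x6FA448.
Split into bytes (most-significant first): 6F A4 48.
Little-endian: lowest address holds the least-significant byte.
So at ascending addresses the bytes are 48 A4 6F.

48 A4 6F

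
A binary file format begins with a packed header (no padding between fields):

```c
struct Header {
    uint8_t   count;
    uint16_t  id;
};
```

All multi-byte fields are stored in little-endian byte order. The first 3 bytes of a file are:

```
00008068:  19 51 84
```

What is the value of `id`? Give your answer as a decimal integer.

33873

`id` follows `count` (1 byte), so it starts at byte offset 1 and occupies 2 bytes.
Bytes at offsets 1..2: 51 84.
Little-endian stores the least-significant byte at the lowest address.
Reassemble most-significant byte first: 84 51 → 0x8451.
0x8451 = 33873.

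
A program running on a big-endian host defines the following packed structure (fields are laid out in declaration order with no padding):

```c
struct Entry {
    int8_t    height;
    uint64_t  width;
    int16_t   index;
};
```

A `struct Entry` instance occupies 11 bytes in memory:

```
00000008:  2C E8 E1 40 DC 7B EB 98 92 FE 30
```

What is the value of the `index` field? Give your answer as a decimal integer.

-464

`index` follows `height` (1 B), `width` (8 B), so it starts at offset 1 + 8 = 9 and occupies 2 bytes.
Bytes at offsets 9..10: FE 30.
Big-endian stores the most-significant byte at the lowest address.
The bytes are already most-significant first: 0xFE30.
Top bit is set, so as a signed 16-bit value this is 0xFE30 − 2^16 = -464.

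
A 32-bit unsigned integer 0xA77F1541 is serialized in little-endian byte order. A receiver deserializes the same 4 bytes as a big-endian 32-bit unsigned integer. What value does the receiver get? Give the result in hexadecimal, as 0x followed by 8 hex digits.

0x41157FA7

Stored little-endian, the bytes at ascending addresses are 41 15 7F A7.
Read back as big-endian, the last byte is least significant, giving 0x41157FA7.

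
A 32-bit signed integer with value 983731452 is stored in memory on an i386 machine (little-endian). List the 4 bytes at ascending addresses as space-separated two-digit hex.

FC 8C A2 3A

983731452 in hexadecimal, padded to 32 bits, is 0x3AA28CFC.
Split into bytes (most-significant first): 3A A2 8C FC.
In little-endian order the low byte comes first in memory.
So at ascending addresses the bytes are FC 8C A2 3A.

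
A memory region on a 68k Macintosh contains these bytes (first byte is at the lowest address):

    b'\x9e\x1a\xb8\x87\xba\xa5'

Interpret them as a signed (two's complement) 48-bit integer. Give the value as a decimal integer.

-107637374469467

Big-endian: lowest address holds the most-significant byte.
The bytes are already most-significant first: 0x9E1AB887BAA5.
Top bit is set, so as a signed 48-bit value this is 0x9E1AB887BAA5 − 2^48 = -107637374469467.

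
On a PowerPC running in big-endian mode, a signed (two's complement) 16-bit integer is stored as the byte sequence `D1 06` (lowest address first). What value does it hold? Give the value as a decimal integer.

-12026

Big-endian stores the most-significant byte at the lowest address.
The bytes are already most-significant first: 0xD106.
Top bit is set, so as a signed 16-bit value this is 0xD106 − 2^16 = -12026.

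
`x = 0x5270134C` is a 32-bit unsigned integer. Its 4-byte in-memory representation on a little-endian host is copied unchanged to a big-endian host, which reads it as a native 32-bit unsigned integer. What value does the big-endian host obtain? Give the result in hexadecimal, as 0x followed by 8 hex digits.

Stored little-endian, the bytes at ascending addresses are 4C 13 70 52.
Read back as big-endian, the last byte is least significant, giving 0x4C137052.

0x4C137052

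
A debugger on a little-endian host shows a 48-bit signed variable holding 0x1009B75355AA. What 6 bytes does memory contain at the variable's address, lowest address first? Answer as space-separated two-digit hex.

AA 55 53 B7 09 10

Split into bytes (most-significant first): 10 09 B7 53 55 AA.
Little-endian: lowest address holds the least-significant byte.
So at ascending addresses the bytes are AA 55 53 B7 09 10.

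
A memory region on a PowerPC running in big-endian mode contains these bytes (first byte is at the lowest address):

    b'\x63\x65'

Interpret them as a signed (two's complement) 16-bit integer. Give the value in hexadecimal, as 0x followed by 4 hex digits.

0x6365

In big-endian order the high byte comes first in memory.
The bytes are already most-significant first: 0x6365.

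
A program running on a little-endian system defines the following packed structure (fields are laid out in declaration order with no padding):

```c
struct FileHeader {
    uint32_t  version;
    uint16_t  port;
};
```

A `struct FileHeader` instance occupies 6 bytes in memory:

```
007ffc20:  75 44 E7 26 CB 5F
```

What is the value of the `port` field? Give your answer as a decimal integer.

24523

`port` follows `version` (4 bytes), so it starts at byte offset 4 and occupies 2 bytes.
Bytes at offsets 4..5: CB 5F.
Little-endian stores the least-significant byte at the lowest address.
Reassemble most-significant byte first: 5F CB → 0x5FCB.
0x5FCB = 24523.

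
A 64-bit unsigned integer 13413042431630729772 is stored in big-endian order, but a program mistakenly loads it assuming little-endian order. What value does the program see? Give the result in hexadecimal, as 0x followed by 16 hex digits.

0x2C6297B606B324BA

13413042431630729772 in 64-bit hexadecimal is 0xBA24B306B697622C.
Stored big-endian, the bytes at ascending addresses are BA 24 B3 06 B6 97 62 2C.
Read back as little-endian, the first byte is least significant, giving 0x2C6297B606B324BA.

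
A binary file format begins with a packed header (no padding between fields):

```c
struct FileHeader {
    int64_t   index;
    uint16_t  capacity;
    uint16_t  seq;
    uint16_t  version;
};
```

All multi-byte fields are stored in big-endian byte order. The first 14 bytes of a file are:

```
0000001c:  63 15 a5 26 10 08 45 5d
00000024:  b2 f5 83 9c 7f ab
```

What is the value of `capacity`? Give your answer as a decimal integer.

45813

`capacity` follows `index` (8 bytes), so it starts at byte offset 8 and occupies 2 bytes.
Bytes at offsets 8..9: B2 F5.
Big-endian: lowest address holds the most-significant byte.
The bytes are already most-significant first: 0xB2F5.
0xB2F5 = 45813.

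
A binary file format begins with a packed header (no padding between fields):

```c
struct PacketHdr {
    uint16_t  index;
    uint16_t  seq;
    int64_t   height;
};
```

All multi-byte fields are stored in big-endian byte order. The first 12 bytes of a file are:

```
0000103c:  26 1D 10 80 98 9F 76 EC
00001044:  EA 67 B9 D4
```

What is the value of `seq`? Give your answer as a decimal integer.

`seq` follows `index` (2 bytes), so it starts at byte offset 2 and occupies 2 bytes.
Bytes at offsets 2..3: 10 80.
Big-endian: lowest address holds the most-significant byte.
The bytes are already most-significant first: 0x1080.
0x1080 = 4224.

4224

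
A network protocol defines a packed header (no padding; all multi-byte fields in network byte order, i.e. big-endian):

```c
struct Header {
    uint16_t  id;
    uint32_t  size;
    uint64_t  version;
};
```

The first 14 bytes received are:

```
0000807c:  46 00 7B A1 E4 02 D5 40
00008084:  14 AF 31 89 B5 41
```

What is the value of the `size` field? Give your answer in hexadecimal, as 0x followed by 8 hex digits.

`size` follows `id` (2 bytes), so it starts at byte offset 2 and occupies 4 bytes.
Bytes at offsets 2..5: 7B A1 E4 02.
In big-endian order the high byte comes first in memory.
The bytes are already most-significant first: 0x7BA1E402.

0x7BA1E402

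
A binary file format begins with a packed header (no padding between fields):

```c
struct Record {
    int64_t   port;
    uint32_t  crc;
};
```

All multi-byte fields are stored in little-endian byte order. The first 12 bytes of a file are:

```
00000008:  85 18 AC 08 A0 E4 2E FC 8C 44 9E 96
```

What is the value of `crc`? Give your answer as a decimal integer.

`crc` follows `port` (8 bytes), so it starts at byte offset 8 and occupies 4 bytes.
Bytes at offsets 8..11: 8C 44 9E 96.
Little-endian: lowest address holds the least-significant byte.
Reassemble most-significant byte first: 96 9E 44 8C → 0x969E448C.
0x969E448C = 2526954636.

2526954636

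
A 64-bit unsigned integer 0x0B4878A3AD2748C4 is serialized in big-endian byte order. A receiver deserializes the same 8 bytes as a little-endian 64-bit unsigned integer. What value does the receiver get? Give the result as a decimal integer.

Stored big-endian, the bytes at ascending addresses are 0B 48 78 A3 AD 27 48 C4.
Read back as little-endian, the first byte is least significant, giving 0xC44827ADA378480B.
0xC44827ADA378480B = 14143598256482437131.

14143598256482437131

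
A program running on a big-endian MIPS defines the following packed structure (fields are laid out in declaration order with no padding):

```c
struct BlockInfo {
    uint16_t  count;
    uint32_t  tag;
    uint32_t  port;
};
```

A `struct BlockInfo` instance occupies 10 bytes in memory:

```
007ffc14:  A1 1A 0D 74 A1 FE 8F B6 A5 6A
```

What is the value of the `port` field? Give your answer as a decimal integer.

2411111786

`port` follows `count` (2 B), `tag` (4 B), so it starts at offset 2 + 4 = 6 and occupies 4 bytes.
Bytes at offsets 6..9: 8F B6 A5 6A.
Big-endian stores the most-significant byte at the lowest address.
The bytes are already most-significant first: 0x8FB6A56A.
0x8FB6A56A = 2411111786.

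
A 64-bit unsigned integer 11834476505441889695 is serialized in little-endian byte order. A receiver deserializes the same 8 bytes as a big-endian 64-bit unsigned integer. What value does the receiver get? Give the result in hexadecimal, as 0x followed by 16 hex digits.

0x9FED9111AE813CA4

11834476505441889695 in 64-bit hexadecimal is 0xA43C81AE1191ED9F.
Stored little-endian, the bytes at ascending addresses are 9F ED 91 11 AE 81 3C A4.
Read back as big-endian, the last byte is least significant, giving 0x9FED9111AE813CA4.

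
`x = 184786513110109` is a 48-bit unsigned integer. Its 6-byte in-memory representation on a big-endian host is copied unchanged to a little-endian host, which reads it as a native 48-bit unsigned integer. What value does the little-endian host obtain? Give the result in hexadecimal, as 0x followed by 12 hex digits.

184786513110109 in 48-bit hexadecimal is 0xA80FF679245D.
Stored big-endian, the bytes at ascending addresses are A8 0F F6 79 24 5D.
Read back as little-endian, the first byte is least significant, giving 0x5D2479F60FA8.

0x5D2479F60FA8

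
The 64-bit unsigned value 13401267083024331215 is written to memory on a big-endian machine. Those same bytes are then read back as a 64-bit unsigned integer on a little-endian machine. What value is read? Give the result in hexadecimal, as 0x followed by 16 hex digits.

13401267083024331215 in 64-bit hexadecimal is 0xB9FADD68B7CCF1CF.
Stored big-endian, the bytes at ascending addresses are B9 FA DD 68 B7 CC F1 CF.
Read back as little-endian, the first byte is least significant, giving 0xCFF1CCB768DDFAB9.

0xCFF1CCB768DDFAB9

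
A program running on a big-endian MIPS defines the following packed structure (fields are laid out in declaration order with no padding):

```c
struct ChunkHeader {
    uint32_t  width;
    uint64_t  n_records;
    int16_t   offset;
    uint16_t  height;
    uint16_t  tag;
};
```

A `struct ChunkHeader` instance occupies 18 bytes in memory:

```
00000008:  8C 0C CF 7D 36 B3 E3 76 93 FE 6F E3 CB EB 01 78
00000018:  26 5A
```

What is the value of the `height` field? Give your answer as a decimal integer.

`height` follows `width` (4 B), `n_records` (8 B), `offset` (2 B), so it starts at offset 4 + 8 + 2 = 14 and occupies 2 bytes.
Bytes at offsets 14..15: 01 78.
Big-endian: lowest address holds the most-significant byte.
The bytes are already most-significant first: 0x0178.
0x0178 = 376.

376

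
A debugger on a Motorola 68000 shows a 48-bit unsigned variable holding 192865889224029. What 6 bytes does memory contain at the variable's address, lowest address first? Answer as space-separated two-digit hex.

AF 69 16 D1 05 5D

192865889224029 in hexadecimal, padded to 48 bits, is 0xAF6916D1055D.
Split into bytes (most-significant first): AF 69 16 D1 05 5D.
Big-endian: lowest address holds the most-significant byte.
So the memory order matches the most-significant-first order: AF 69 16 D1 05 5D.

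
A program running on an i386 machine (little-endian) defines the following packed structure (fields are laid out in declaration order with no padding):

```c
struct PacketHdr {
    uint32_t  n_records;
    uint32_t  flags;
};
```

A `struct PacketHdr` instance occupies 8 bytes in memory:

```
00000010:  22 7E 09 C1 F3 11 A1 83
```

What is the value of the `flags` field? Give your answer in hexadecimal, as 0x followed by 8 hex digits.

`flags` follows `n_records` (4 bytes), so it starts at byte offset 4 and occupies 4 bytes.
Bytes at offsets 4..7: F3 11 A1 83.
In little-endian order the low byte comes first in memory.
Reassemble most-significant byte first: 83 A1 11 F3 → 0x83A111F3.

0x83A111F3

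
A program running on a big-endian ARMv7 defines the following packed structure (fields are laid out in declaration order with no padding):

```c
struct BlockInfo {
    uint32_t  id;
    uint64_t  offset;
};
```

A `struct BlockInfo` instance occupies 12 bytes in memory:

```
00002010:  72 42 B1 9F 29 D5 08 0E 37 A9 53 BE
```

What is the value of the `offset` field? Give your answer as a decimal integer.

3014324382750823358

`offset` follows `id` (4 bytes), so it starts at byte offset 4 and occupies 8 bytes.
Bytes at offsets 4..11: 29 D5 08 0E 37 A9 53 BE.
Big-endian: lowest address holds the most-significant byte.
The bytes are already most-significant first: 0x29D5080E37A953BE.
0x29D5080E37A953BE = 3014324382750823358.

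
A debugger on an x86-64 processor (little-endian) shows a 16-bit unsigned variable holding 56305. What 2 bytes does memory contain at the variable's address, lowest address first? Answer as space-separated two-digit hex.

F1 DB

56305 in hexadecimal, padded to 16 bits, is 0xDBF1.
Split into bytes (most-significant first): DB F1.
Little-endian stores the least-significant byte at the lowest address.
So at ascending addresses the bytes are F1 DB.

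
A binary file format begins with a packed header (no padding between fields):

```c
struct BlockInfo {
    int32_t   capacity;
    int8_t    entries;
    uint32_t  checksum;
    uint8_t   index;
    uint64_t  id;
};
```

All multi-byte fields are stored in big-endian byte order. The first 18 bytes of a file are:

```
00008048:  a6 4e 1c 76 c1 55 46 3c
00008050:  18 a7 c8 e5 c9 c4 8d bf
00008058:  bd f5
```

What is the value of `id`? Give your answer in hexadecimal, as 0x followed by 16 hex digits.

0xC8E5C9C48DBFBDF5

`id` follows `capacity` (4 B), `entries` (1 B), `checksum` (4 B), `index` (1 B), so it starts at offset 4 + 1 + 4 + 1 = 10 and occupies 8 bytes.
Bytes at offsets 10..17: C8 E5 C9 C4 8D BF BD F5.
Big-endian stores the most-significant byte at the lowest address.
The bytes are already most-significant first: 0xC8E5C9C48DBFBDF5.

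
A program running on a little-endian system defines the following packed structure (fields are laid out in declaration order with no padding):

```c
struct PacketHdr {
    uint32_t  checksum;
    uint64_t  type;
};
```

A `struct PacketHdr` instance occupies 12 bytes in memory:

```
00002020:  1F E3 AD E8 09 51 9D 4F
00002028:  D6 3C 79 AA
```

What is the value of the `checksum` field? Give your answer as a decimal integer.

`checksum` is the first field, at byte offset 0, occupying 4 bytes.
Bytes at offsets 0..3: 1F E3 AD E8.
In little-endian order the low byte comes first in memory.
Reassemble most-significant byte first: E8 AD E3 1F → 0xE8ADE31F.
0xE8ADE31F = 3903709983.

3903709983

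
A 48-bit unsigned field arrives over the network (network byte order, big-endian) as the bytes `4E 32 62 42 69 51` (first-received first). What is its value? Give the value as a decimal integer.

In big-endian order the high byte comes first in memory.
The bytes are already most-significant first: 0x4E3262426951.
0x4E3262426951 = 85978303850833.

85978303850833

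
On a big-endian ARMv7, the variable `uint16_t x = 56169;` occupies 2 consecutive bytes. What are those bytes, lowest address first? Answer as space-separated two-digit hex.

DB 69

56169 in hexadecimal, padded to 16 bits, is 0xDB69.
Split into bytes (most-significant first): DB 69.
Big-endian stores the most-significant byte at the lowest address.
So the memory order matches the most-significant-first order: DB 69.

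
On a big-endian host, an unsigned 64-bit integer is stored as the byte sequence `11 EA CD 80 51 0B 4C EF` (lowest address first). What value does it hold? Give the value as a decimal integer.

Big-endian: lowest address holds the most-significant byte.
The bytes are already most-significant first: 0x11EACD80510B4CEF.
0x11EACD80510B4CEF = 1291070194194271471.

1291070194194271471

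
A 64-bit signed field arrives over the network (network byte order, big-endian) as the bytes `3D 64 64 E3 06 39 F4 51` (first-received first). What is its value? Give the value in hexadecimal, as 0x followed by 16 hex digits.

Big-endian stores the most-significant byte at the lowest address.
The bytes are already most-significant first: 0x3D6464E30639F451.

0x3D6464E30639F451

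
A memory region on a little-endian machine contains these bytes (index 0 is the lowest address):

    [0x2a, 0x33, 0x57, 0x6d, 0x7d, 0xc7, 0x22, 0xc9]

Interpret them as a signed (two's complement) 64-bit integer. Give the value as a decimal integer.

In little-endian order the low byte comes first in memory.
Reassemble most-significant byte first: C9 22 C7 7D 6D 57 33 2A → 0xC922C77D6D57332A.
Top bit is set, so as a signed 64-bit value this is 0xC922C77D6D57332A − 2^64 = -3953378181358603478.

-3953378181358603478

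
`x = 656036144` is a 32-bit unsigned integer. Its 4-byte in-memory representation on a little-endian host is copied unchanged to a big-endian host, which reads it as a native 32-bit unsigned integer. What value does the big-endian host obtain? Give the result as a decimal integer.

810621479

656036144 in 32-bit hexadecimal is 0x271A5130.
Stored little-endian, the bytes at ascending addresses are 30 51 1A 27.
Read back as big-endian, the last byte is least significant, giving 0x30511A27.
0x30511A27 = 810621479.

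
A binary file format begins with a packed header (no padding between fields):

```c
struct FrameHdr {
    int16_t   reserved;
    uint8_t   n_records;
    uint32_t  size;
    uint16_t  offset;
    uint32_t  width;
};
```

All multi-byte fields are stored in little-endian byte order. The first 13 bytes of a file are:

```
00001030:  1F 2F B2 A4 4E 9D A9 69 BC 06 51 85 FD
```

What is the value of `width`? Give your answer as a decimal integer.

4253372678

`width` follows `reserved` (2 B), `n_records` (1 B), `size` (4 B), `offset` (2 B), so it starts at offset 2 + 1 + 4 + 2 = 9 and occupies 4 bytes.
Bytes at offsets 9..12: 06 51 85 FD.
In little-endian order the low byte comes first in memory.
Reassemble most-significant byte first: FD 85 51 06 → 0xFD855106.
0xFD855106 = 4253372678.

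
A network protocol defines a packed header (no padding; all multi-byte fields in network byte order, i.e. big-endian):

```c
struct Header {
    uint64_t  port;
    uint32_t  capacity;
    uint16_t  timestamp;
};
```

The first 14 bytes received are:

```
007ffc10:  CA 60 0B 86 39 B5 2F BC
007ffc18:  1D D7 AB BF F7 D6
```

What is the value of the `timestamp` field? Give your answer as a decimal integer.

`timestamp` follows `port` (8 B), `capacity` (4 B), so it starts at offset 8 + 4 = 12 and occupies 2 bytes.
Bytes at offsets 12..13: F7 D6.
Big-endian: lowest address holds the most-significant byte.
The bytes are already most-significant first: 0xF7D6.
0xF7D6 = 63446.

63446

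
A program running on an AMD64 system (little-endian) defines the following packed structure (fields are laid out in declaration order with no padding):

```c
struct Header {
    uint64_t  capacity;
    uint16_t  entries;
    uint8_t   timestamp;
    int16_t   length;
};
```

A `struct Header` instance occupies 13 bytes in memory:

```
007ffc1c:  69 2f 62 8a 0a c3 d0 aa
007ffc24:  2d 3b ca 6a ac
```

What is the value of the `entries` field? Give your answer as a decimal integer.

15149

`entries` follows `capacity` (8 bytes), so it starts at byte offset 8 and occupies 2 bytes.
Bytes at offsets 8..9: 2D 3B.
Little-endian: lowest address holds the least-significant byte.
Reassemble most-significant byte first: 3B 2D → 0x3B2D.
0x3B2D = 15149.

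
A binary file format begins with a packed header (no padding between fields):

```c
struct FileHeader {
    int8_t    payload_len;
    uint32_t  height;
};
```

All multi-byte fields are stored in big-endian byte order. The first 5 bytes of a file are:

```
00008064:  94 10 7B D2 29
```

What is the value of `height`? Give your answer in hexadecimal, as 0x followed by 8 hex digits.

0x107BD229

`height` follows `payload_len` (1 byte), so it starts at byte offset 1 and occupies 4 bytes.
Bytes at offsets 1..4: 10 7B D2 29.
In big-endian order the high byte comes first in memory.
The bytes are already most-significant first: 0x107BD229.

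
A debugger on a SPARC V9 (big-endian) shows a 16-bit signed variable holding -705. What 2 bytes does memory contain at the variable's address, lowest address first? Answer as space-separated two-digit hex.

Two's complement of -705 in 16 bits: 705 = 0x02C1; invert → 0xFD3E; add 1 → 0xFD3F.
Split into bytes (most-significant first): FD 3F.
Big-endian stores the most-significant byte at the lowest address.
So the memory order matches the most-significant-first order: FD 3F.

FD 3F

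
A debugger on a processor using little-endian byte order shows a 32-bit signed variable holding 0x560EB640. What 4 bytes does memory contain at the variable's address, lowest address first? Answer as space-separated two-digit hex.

40 B6 0E 56

Split into bytes (most-significant first): 56 0E B6 40.
Little-endian stores the least-significant byte at the lowest address.
So at ascending addresses the bytes are 40 B6 0E 56.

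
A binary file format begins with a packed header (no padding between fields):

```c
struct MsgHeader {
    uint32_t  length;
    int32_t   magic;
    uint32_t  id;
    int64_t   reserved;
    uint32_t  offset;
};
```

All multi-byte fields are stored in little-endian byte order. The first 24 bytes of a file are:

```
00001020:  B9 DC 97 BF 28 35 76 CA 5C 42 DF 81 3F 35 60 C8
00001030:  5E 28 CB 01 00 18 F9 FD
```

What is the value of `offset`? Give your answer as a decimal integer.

`offset` follows `length` (4 B), `magic` (4 B), `id` (4 B), `reserved` (8 B), so it starts at offset 4 + 4 + 4 + 8 = 20 and occupies 4 bytes.
Bytes at offsets 20..23: 00 18 F9 FD.
Little-endian stores the least-significant byte at the lowest address.
Reassemble most-significant byte first: FD F9 18 00 → 0xFDF91800.
0xFDF91800 = 4260960256.

4260960256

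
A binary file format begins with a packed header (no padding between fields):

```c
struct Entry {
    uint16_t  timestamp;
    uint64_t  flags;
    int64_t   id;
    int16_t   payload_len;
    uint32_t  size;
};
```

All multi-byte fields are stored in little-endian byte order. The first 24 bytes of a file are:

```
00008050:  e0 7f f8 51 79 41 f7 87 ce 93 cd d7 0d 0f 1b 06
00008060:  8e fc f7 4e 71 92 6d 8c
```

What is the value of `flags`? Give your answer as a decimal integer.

`flags` follows `timestamp` (2 bytes), so it starts at byte offset 2 and occupies 8 bytes.
Bytes at offsets 2..9: F8 51 79 41 F7 87 CE 93.
In little-endian order the low byte comes first in memory.
Reassemble most-significant byte first: 93 CE 87 F7 41 79 51 F8 → 0x93CE87F7417951F8.
0x93CE87F7417951F8 = 10650599664802943480.

10650599664802943480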